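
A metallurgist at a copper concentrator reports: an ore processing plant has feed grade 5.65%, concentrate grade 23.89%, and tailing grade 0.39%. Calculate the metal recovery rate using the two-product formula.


Using the two-product formula:
R = 100 * c * (f - t) / (f * (c - t))
Numerator = 100 * 23.89 * (5.65 - 0.39)
= 100 * 23.89 * 5.26
= 12566.14
Denominator = 5.65 * (23.89 - 0.39)
= 5.65 * 23.5
= 132.775
R = 12566.14 / 132.775
= 94.6424%

94.6424%


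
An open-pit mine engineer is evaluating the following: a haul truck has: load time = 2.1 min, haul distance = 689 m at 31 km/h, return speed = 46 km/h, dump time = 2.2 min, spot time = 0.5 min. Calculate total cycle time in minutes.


7.0322 min

Convert haul speed to m/min: 31 * 1000/60 = 516.6666667 m/min
Haul time = 689 / 516.6666667 = 1.333548387 min
Convert return speed to m/min: 46 * 1000/60 = 766.6666667 m/min
Return time = 689 / 766.6666667 = 0.8986956522 min
Total cycle time:
= 2.1 + 1.333548387 + 2.2 + 0.8986956522 + 0.5
= 7.0322 min


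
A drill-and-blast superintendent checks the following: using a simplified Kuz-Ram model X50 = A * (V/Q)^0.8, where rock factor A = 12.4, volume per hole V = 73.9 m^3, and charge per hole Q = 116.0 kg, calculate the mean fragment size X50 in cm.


Compute V/Q:
V/Q = 73.9 / 116.0 = 0.6370689655
Raise to the power 0.8:
(V/Q)^0.8 = 0.6370689655^0.8 = 0.6971868055
Multiply by A:
X50 = 12.4 * 0.6971868055
= 8.6451 cm

8.6451 cm


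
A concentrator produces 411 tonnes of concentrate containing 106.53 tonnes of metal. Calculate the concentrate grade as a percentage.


25.9197%

Grade = (metal in concentrate / concentrate mass) * 100
= (106.53 / 411) * 100
= 0.2591970803 * 100
= 25.9197%


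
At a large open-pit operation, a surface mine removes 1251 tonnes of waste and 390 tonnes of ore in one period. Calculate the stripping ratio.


3.2077

Stripping ratio = waste tonnage / ore tonnage
= 1251 / 390
= 3.2077


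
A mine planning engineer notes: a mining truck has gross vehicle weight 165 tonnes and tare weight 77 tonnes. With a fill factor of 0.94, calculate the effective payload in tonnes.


Maximum payload = gross - tare
= 165 - 77 = 88 tonnes
Effective payload = max payload * fill factor
= 88 * 0.94
= 82.72 tonnes

82.72 tonnes


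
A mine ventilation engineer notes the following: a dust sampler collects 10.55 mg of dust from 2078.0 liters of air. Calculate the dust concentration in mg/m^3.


5.077 mg/m^3

Convert liters to m^3: 1 m^3 = 1000 L
Concentration = mass / volume * 1000
= 10.55 / 2078.0 * 1000
= 0.005076997113 * 1000
= 5.077 mg/m^3


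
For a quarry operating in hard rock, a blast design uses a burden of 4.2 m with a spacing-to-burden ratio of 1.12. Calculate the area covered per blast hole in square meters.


First, find the spacing:
Spacing = burden * ratio = 4.2 * 1.12
= 4.704 m
Then, calculate the area:
Area = burden * spacing = 4.2 * 4.704
= 19.7568 m^2

19.7568 m^2


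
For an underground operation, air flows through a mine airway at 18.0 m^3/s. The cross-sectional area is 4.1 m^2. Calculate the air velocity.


4.3902 m/s

Velocity = flow rate / cross-sectional area
= 18.0 / 4.1
= 4.3902 m/s


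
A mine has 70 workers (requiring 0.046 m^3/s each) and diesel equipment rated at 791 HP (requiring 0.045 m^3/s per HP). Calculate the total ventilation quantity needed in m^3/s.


Airflow for workers:
Q_people = 70 * 0.046 = 3.22 m^3/s
Airflow for diesel equipment:
Q_diesel = 791 * 0.045 = 35.595 m^3/s
Total ventilation:
Q_total = 3.22 + 35.595
= 38.815 m^3/s

38.815 m^3/s


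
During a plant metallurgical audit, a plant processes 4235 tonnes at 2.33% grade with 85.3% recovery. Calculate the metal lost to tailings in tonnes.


Total metal in feed:
= 4235 * 2.33 / 100 = 98.6755 tonnes
Metal recovered:
= 98.6755 * 85.3 / 100 = 84.1702015 tonnes
Metal lost to tailings:
= 98.6755 - 84.1702015
= 14.5053 tonnes

14.5053 tonnes


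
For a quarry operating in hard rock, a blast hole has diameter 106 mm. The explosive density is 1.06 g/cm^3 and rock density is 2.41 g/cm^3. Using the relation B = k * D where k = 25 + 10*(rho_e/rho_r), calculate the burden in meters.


3.1162 m

First, compute k:
rho_e / rho_r = 1.06 / 2.41 = 0.4398340249
k = 25 + 10 * 0.4398340249 = 29.39834025
Then, compute burden:
B = k * D / 1000 = 29.39834025 * 106 / 1000
= 3116.224066 / 1000
= 3.1162 m


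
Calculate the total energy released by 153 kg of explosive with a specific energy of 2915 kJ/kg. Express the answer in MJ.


445.995 MJ

Energy = mass * specific_energy / 1000
= 153 * 2915 / 1000
= 445995 / 1000
= 445.995 MJ


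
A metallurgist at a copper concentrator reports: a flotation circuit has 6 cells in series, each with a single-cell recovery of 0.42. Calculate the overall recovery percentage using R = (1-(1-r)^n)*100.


96.1931%

Complement of single-cell recovery:
1 - r = 1 - 0.42 = 0.58
Raise to power n:
(1 - r)^6 = 0.58^6 = 0.03806869254
Overall recovery:
R = (1 - 0.03806869254) * 100
= 96.1931%


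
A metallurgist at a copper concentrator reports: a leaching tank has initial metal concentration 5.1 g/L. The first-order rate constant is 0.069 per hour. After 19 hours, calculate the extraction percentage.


Compute the exponent:
-k * t = -0.069 * 19 = -1.311
Remaining concentration:
C = 5.1 * exp(-1.311)
= 5.1 * 0.2695503712
= 1.374706893 g/L
Extracted = 5.1 - 1.374706893 = 3.725293107 g/L
Extraction % = 3.725293107 / 5.1 * 100
= 73.045%

73.045%


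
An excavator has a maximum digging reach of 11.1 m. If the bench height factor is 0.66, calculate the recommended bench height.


7.326 m

Bench height = reach * factor
= 11.1 * 0.66
= 7.326 m


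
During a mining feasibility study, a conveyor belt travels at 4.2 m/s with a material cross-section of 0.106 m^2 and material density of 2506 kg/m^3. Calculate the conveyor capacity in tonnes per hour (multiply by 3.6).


Volumetric flow = speed * area
= 4.2 * 0.106 = 0.4452 m^3/s
Mass flow = volumetric * density
= 0.4452 * 2506 = 1115.6712 kg/s
Convert to t/h: multiply by 3.6
Capacity = 1115.6712 * 3.6
= 4016.4163 t/h

4016.4163 t/h


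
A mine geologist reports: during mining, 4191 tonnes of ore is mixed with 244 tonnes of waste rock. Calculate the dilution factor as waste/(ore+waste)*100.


Total material = ore + waste
= 4191 + 244 = 4435 tonnes
Dilution = waste / total * 100
= 244 / 4435 * 100
= 0.05501691094 * 100
= 5.5017%

5.5017%


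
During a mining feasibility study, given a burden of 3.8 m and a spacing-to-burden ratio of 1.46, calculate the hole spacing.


Spacing = burden * ratio
= 3.8 * 1.46
= 5.548 m

5.548 m


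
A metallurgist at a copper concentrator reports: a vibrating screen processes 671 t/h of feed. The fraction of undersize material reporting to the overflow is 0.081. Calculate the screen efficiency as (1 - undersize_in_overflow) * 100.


Screen efficiency = (1 - fraction of undersize in overflow) * 100
= (1 - 0.081) * 100
= 0.919 * 100
= 91.9%

91.9%


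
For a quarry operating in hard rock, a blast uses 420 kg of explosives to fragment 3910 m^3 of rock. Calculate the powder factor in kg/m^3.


Powder factor = explosive mass / rock volume
= 420 / 3910
= 0.1074 kg/m^3

0.1074 kg/m^3


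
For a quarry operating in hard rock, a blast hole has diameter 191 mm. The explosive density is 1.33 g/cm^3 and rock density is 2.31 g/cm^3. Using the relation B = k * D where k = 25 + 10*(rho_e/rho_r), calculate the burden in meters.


First, compute k:
rho_e / rho_r = 1.33 / 2.31 = 0.5757575758
k = 25 + 10 * 0.5757575758 = 30.75757576
Then, compute burden:
B = k * D / 1000 = 30.75757576 * 191 / 1000
= 5874.69697 / 1000
= 5.8747 m

5.8747 m


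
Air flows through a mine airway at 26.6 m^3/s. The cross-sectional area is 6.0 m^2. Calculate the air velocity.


Velocity = flow rate / cross-sectional area
= 26.6 / 6.0
= 4.4333 m/s

4.4333 m/s


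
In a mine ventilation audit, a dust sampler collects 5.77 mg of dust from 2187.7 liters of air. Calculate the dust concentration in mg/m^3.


Convert liters to m^3: 1 m^3 = 1000 L
Concentration = mass / volume * 1000
= 5.77 / 2187.7 * 1000
= 0.002637473145 * 1000
= 2.6375 mg/m^3

2.6375 mg/m^3


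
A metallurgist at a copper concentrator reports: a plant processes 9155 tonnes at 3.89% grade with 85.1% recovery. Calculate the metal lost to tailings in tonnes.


53.0633 tonnes

Total metal in feed:
= 9155 * 3.89 / 100 = 356.1295 tonnes
Metal recovered:
= 356.1295 * 85.1 / 100 = 303.0662045 tonnes
Metal lost to tailings:
= 356.1295 - 303.0662045
= 53.0633 tonnes


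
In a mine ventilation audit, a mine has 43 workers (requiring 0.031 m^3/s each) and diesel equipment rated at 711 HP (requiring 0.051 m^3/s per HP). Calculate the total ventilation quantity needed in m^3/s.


37.594 m^3/s

Airflow for workers:
Q_people = 43 * 0.031 = 1.333 m^3/s
Airflow for diesel equipment:
Q_diesel = 711 * 0.051 = 36.261 m^3/s
Total ventilation:
Q_total = 1.333 + 36.261
= 37.594 m^3/s


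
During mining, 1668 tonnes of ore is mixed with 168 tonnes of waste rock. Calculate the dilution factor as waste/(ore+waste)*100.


Total material = ore + waste
= 1668 + 168 = 1836 tonnes
Dilution = waste / total * 100
= 168 / 1836 * 100
= 0.09150326797 * 100
= 9.1503%

9.1503%


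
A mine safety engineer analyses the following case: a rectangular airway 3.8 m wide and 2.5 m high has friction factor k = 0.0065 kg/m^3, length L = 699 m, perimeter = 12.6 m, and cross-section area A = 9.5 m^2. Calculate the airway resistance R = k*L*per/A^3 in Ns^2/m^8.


Compute the numerator:
k * L * per = 0.0065 * 699 * 12.6
= 57.2481
Compute the denominator:
A^3 = 9.5^3 = 857.375
Resistance:
R = 57.2481 / 857.375
= 0.0668 Ns^2/m^8

0.0668 Ns^2/m^8


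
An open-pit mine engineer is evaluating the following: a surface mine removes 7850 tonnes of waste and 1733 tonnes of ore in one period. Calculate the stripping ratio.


Stripping ratio = waste tonnage / ore tonnage
= 7850 / 1733
= 4.5297

4.5297


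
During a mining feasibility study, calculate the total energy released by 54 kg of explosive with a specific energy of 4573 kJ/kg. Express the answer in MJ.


Energy = mass * specific_energy / 1000
= 54 * 4573 / 1000
= 246942 / 1000
= 246.942 MJ

246.942 MJ


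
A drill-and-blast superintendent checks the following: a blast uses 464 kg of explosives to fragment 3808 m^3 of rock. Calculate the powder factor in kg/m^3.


0.1218 kg/m^3

Powder factor = explosive mass / rock volume
= 464 / 3808
= 0.1218 kg/m^3


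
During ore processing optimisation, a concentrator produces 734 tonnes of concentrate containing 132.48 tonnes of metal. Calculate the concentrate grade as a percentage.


18.049%

Grade = (metal in concentrate / concentrate mass) * 100
= (132.48 / 734) * 100
= 0.1804904632 * 100
= 18.049%


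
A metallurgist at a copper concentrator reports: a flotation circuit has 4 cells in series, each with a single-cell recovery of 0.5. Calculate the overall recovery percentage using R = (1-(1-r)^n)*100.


93.75%

Complement of single-cell recovery:
1 - r = 1 - 0.5 = 0.5
Raise to power n:
(1 - r)^4 = 0.5^4 = 0.0625
Overall recovery:
R = (1 - 0.0625) * 100
= 93.75%


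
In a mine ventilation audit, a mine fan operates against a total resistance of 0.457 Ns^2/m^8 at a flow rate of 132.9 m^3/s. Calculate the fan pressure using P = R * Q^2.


8071.7214 Pa

Compute Q^2:
Q^2 = 132.9^2 = 17662.41
Compute pressure:
P = R * Q^2 = 0.457 * 17662.41
= 8071.7214 Pa


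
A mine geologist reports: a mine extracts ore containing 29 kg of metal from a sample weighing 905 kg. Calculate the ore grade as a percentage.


3.2044%

Ore grade = (metal mass / ore mass) * 100
= (29 / 905) * 100
= 0.0320441989 * 100
= 3.2044%


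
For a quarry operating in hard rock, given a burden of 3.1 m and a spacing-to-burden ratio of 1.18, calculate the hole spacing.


3.658 m

Spacing = burden * ratio
= 3.1 * 1.18
= 3.658 m


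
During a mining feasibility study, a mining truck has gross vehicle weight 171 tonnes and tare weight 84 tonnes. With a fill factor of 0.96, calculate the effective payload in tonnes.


Maximum payload = gross - tare
= 171 - 84 = 87 tonnes
Effective payload = max payload * fill factor
= 87 * 0.96
= 83.52 tonnes

83.52 tonnes


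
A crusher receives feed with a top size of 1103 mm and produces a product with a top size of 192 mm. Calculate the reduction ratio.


5.7448

Reduction ratio = feed size / product size
= 1103 / 192
= 5.7448


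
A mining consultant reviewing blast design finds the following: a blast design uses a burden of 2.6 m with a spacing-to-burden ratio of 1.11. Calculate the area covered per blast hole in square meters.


First, find the spacing:
Spacing = burden * ratio = 2.6 * 1.11
= 2.886 m
Then, calculate the area:
Area = burden * spacing = 2.6 * 2.886
= 7.5036 m^2

7.5036 m^2


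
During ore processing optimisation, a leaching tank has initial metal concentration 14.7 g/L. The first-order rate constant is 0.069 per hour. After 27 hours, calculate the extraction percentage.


84.4794%

Compute the exponent:
-k * t = -0.069 * 27 = -1.863
Remaining concentration:
C = 14.7 * exp(-1.863)
= 14.7 * 0.1552063123
= 2.281532791 g/L
Extracted = 14.7 - 2.281532791 = 12.41846721 g/L
Extraction % = 12.41846721 / 14.7 * 100
= 84.4794%


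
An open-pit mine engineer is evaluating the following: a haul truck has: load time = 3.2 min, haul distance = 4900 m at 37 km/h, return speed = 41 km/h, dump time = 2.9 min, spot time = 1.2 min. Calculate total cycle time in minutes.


Convert haul speed to m/min: 37 * 1000/60 = 616.6666667 m/min
Haul time = 4900 / 616.6666667 = 7.945945946 min
Convert return speed to m/min: 41 * 1000/60 = 683.3333333 m/min
Return time = 4900 / 683.3333333 = 7.170731707 min
Total cycle time:
= 3.2 + 7.945945946 + 2.9 + 7.170731707 + 1.2
= 22.4167 min

22.4167 min


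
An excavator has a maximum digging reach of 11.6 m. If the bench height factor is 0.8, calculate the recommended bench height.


9.28 m

Bench height = reach * factor
= 11.6 * 0.8
= 9.28 m


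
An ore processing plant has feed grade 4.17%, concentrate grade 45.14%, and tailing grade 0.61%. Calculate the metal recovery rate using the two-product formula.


Using the two-product formula:
R = 100 * c * (f - t) / (f * (c - t))
Numerator = 100 * 45.14 * (4.17 - 0.61)
= 100 * 45.14 * 3.56
= 16069.84
Denominator = 4.17 * (45.14 - 0.61)
= 4.17 * 44.53
= 185.6901
R = 16069.84 / 185.6901
= 86.5412%

86.5412%


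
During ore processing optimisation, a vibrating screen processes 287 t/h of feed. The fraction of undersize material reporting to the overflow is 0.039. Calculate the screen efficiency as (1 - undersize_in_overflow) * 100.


Screen efficiency = (1 - fraction of undersize in overflow) * 100
= (1 - 0.039) * 100
= 0.961 * 100
= 96.1%

96.1%


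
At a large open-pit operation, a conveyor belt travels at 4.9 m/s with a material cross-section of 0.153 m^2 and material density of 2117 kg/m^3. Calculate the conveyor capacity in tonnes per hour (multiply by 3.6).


5713.6136 t/h

Volumetric flow = speed * area
= 4.9 * 0.153 = 0.7497 m^3/s
Mass flow = volumetric * density
= 0.7497 * 2117 = 1587.1149 kg/s
Convert to t/h: multiply by 3.6
Capacity = 1587.1149 * 3.6
= 5713.6136 t/h


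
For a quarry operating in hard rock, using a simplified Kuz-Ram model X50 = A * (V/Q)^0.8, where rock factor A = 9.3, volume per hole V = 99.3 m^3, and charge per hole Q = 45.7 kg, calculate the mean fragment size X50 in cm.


17.3025 cm

Compute V/Q:
V/Q = 99.3 / 45.7 = 2.172866521
Raise to the power 0.8:
(V/Q)^0.8 = 2.172866521^0.8 = 1.860486139
Multiply by A:
X50 = 9.3 * 1.860486139
= 17.3025 cm


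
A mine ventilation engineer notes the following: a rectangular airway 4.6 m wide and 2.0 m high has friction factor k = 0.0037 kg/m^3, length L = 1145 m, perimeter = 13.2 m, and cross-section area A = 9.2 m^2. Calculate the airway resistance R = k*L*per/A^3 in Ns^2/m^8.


0.0718 Ns^2/m^8

Compute the numerator:
k * L * per = 0.0037 * 1145 * 13.2
= 55.9218
Compute the denominator:
A^3 = 9.2^3 = 778.688
Resistance:
R = 55.9218 / 778.688
= 0.0718 Ns^2/m^8


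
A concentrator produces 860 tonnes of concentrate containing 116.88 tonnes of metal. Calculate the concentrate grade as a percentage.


13.5907%

Grade = (metal in concentrate / concentrate mass) * 100
= (116.88 / 860) * 100
= 0.1359069767 * 100
= 13.5907%


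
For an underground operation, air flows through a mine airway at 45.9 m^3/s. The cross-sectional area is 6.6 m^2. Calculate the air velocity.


6.9545 m/s

Velocity = flow rate / cross-sectional area
= 45.9 / 6.6
= 6.9545 m/s


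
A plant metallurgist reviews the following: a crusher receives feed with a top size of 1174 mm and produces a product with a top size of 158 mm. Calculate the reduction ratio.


7.4304

Reduction ratio = feed size / product size
= 1174 / 158
= 7.4304


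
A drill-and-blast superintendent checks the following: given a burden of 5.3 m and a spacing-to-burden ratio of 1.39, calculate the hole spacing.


Spacing = burden * ratio
= 5.3 * 1.39
= 7.367 m

7.367 m


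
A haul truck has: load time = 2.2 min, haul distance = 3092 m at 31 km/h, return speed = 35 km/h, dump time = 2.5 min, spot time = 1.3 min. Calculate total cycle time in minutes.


17.2851 min

Convert haul speed to m/min: 31 * 1000/60 = 516.6666667 m/min
Haul time = 3092 / 516.6666667 = 5.984516129 min
Convert return speed to m/min: 35 * 1000/60 = 583.3333333 m/min
Return time = 3092 / 583.3333333 = 5.300571429 min
Total cycle time:
= 2.2 + 5.984516129 + 2.5 + 5.300571429 + 1.3
= 17.2851 min


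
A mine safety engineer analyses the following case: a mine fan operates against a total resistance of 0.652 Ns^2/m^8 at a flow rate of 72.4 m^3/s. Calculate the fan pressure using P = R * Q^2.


3417.6275 Pa

Compute Q^2:
Q^2 = 72.4^2 = 5241.76
Compute pressure:
P = R * Q^2 = 0.652 * 5241.76
= 3417.6275 Pa


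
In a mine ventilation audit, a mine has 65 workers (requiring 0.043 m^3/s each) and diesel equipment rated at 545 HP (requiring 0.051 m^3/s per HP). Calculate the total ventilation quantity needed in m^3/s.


Airflow for workers:
Q_people = 65 * 0.043 = 2.795 m^3/s
Airflow for diesel equipment:
Q_diesel = 545 * 0.051 = 27.795 m^3/s
Total ventilation:
Q_total = 2.795 + 27.795
= 30.59 m^3/s

30.59 m^3/s


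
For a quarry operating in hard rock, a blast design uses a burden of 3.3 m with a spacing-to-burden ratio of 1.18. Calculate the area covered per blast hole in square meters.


12.8502 m^2

First, find the spacing:
Spacing = burden * ratio = 3.3 * 1.18
= 3.894 m
Then, calculate the area:
Area = burden * spacing = 3.3 * 3.894
= 12.8502 m^2


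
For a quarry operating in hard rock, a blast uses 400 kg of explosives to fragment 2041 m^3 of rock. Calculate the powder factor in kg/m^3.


Powder factor = explosive mass / rock volume
= 400 / 2041
= 0.196 kg/m^3

0.196 kg/m^3


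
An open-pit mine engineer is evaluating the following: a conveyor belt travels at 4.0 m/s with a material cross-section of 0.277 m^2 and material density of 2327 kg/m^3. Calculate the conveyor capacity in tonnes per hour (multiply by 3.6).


Volumetric flow = speed * area
= 4.0 * 0.277 = 1.108 m^3/s
Mass flow = volumetric * density
= 1.108 * 2327 = 2578.316 kg/s
Convert to t/h: multiply by 3.6
Capacity = 2578.316 * 3.6
= 9281.9376 t/h

9281.9376 t/h


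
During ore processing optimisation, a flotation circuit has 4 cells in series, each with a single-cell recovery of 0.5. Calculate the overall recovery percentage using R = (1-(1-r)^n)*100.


93.75%

Complement of single-cell recovery:
1 - r = 1 - 0.5 = 0.5
Raise to power n:
(1 - r)^4 = 0.5^4 = 0.0625
Overall recovery:
R = (1 - 0.0625) * 100
= 93.75%


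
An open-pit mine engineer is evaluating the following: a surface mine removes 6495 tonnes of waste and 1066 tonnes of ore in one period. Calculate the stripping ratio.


Stripping ratio = waste tonnage / ore tonnage
= 6495 / 1066
= 6.0929

6.0929


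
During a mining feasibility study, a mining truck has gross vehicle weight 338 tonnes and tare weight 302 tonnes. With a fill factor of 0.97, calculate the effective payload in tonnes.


34.92 tonnes

Maximum payload = gross - tare
= 338 - 302 = 36 tonnes
Effective payload = max payload * fill factor
= 36 * 0.97
= 34.92 tonnes


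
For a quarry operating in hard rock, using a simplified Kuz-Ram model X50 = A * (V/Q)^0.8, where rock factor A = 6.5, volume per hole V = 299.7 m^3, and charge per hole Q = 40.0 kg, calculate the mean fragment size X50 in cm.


Compute V/Q:
V/Q = 299.7 / 40.0 = 7.4925
Raise to the power 0.8:
(V/Q)^0.8 = 7.4925^0.8 = 5.008427613
Multiply by A:
X50 = 6.5 * 5.008427613
= 32.5548 cm

32.5548 cm


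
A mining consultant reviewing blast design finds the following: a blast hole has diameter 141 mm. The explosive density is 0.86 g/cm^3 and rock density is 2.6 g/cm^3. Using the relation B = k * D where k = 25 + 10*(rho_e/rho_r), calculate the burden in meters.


3.9914 m

First, compute k:
rho_e / rho_r = 0.86 / 2.6 = 0.3307692308
k = 25 + 10 * 0.3307692308 = 28.30769231
Then, compute burden:
B = k * D / 1000 = 28.30769231 * 141 / 1000
= 3991.384615 / 1000
= 3.9914 m


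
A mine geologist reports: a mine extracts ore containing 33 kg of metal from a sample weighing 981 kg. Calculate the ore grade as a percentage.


Ore grade = (metal mass / ore mass) * 100
= (33 / 981) * 100
= 0.03363914373 * 100
= 3.3639%

3.3639%


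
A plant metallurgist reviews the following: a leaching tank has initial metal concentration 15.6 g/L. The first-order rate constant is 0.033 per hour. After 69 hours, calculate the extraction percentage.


89.7408%

Compute the exponent:
-k * t = -0.033 * 69 = -2.277
Remaining concentration:
C = 15.6 * exp(-2.277)
= 15.6 * 0.1025915201
= 1.600427713 g/L
Extracted = 15.6 - 1.600427713 = 13.99957229 g/L
Extraction % = 13.99957229 / 15.6 * 100
= 89.7408%


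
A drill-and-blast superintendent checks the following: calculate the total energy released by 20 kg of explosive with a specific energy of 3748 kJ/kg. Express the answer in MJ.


74.96 MJ

Energy = mass * specific_energy / 1000
= 20 * 3748 / 1000
= 74960 / 1000
= 74.96 MJ


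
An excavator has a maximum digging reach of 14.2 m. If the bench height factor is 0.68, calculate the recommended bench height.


Bench height = reach * factor
= 14.2 * 0.68
= 9.656 m

9.656 m


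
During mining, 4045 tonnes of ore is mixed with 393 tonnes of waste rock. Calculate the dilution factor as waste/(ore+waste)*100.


8.8553%

Total material = ore + waste
= 4045 + 393 = 4438 tonnes
Dilution = waste / total * 100
= 393 / 4438 * 100
= 0.08855340243 * 100
= 8.8553%


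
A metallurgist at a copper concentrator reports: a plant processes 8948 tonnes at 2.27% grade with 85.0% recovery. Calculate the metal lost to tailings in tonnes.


Total metal in feed:
= 8948 * 2.27 / 100 = 203.1196 tonnes
Metal recovered:
= 203.1196 * 85.0 / 100 = 172.65166 tonnes
Metal lost to tailings:
= 203.1196 - 172.65166
= 30.4679 tonnes

30.4679 tonnes


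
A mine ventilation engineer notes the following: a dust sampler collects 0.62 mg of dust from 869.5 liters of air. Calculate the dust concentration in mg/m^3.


0.7131 mg/m^3

Convert liters to m^3: 1 m^3 = 1000 L
Concentration = mass / volume * 1000
= 0.62 / 869.5 * 1000
= 0.000713053479 * 1000
= 0.7131 mg/m^3


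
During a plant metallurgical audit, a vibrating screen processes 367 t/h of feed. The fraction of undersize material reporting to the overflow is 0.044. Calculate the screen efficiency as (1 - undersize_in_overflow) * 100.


Screen efficiency = (1 - fraction of undersize in overflow) * 100
= (1 - 0.044) * 100
= 0.956 * 100
= 95.6%

95.6%


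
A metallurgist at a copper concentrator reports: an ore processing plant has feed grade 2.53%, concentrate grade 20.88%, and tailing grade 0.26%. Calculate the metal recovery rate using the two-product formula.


90.8547%

Using the two-product formula:
R = 100 * c * (f - t) / (f * (c - t))
Numerator = 100 * 20.88 * (2.53 - 0.26)
= 100 * 20.88 * 2.27
= 4739.76
Denominator = 2.53 * (20.88 - 0.26)
= 2.53 * 20.62
= 52.1686
R = 4739.76 / 52.1686
= 90.8547%


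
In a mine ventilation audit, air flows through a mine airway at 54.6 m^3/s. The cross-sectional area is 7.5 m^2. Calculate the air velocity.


7.28 m/s

Velocity = flow rate / cross-sectional area
= 54.6 / 7.5
= 7.28 m/s


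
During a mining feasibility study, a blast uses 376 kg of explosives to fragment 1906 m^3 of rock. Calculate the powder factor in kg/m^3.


0.1973 kg/m^3

Powder factor = explosive mass / rock volume
= 376 / 1906
= 0.1973 kg/m^3


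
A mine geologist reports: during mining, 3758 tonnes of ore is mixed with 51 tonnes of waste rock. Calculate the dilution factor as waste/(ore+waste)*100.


1.3389%

Total material = ore + waste
= 3758 + 51 = 3809 tonnes
Dilution = waste / total * 100
= 51 / 3809 * 100
= 0.01338934103 * 100
= 1.3389%


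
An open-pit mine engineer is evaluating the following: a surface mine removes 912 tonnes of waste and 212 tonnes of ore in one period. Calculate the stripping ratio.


Stripping ratio = waste tonnage / ore tonnage
= 912 / 212
= 4.3019

4.3019


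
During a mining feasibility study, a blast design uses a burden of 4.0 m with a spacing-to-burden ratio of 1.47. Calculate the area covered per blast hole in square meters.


23.52 m^2

First, find the spacing:
Spacing = burden * ratio = 4.0 * 1.47
= 5.88 m
Then, calculate the area:
Area = burden * spacing = 4.0 * 5.88
= 23.52 m^2


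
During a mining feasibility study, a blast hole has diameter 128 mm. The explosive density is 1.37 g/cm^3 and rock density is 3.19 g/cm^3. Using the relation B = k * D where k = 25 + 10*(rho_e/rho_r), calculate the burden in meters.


First, compute k:
rho_e / rho_r = 1.37 / 3.19 = 0.4294670846
k = 25 + 10 * 0.4294670846 = 29.29467085
Then, compute burden:
B = k * D / 1000 = 29.29467085 * 128 / 1000
= 3749.717868 / 1000
= 3.7497 m

3.7497 m


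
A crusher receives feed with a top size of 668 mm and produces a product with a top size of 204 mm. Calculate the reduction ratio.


3.2745

Reduction ratio = feed size / product size
= 668 / 204
= 3.2745


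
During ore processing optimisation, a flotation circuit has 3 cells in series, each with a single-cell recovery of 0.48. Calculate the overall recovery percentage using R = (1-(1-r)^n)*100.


Complement of single-cell recovery:
1 - r = 1 - 0.48 = 0.52
Raise to power n:
(1 - r)^3 = 0.52^3 = 0.140608
Overall recovery:
R = (1 - 0.140608) * 100
= 85.9392%

85.9392%


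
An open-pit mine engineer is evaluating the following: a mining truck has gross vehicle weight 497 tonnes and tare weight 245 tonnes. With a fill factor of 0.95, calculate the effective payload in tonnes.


Maximum payload = gross - tare
= 497 - 245 = 252 tonnes
Effective payload = max payload * fill factor
= 252 * 0.95
= 239.4 tonnes

239.4 tonnes


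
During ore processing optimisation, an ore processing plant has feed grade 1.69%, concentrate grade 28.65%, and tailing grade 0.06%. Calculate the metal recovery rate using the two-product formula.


96.6521%

Using the two-product formula:
R = 100 * c * (f - t) / (f * (c - t))
Numerator = 100 * 28.65 * (1.69 - 0.06)
= 100 * 28.65 * 1.63
= 4669.95
Denominator = 1.69 * (28.65 - 0.06)
= 1.69 * 28.59
= 48.3171
R = 4669.95 / 48.3171
= 96.6521%


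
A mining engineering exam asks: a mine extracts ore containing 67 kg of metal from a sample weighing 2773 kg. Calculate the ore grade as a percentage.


Ore grade = (metal mass / ore mass) * 100
= (67 / 2773) * 100
= 0.02416155788 * 100
= 2.4162%

2.4162%


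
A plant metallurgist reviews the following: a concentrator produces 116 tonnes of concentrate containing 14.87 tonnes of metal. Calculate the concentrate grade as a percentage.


Grade = (metal in concentrate / concentrate mass) * 100
= (14.87 / 116) * 100
= 0.1281896552 * 100
= 12.819%

12.819%


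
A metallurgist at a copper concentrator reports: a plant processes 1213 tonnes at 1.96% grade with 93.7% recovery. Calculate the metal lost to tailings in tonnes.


1.4978 tonnes

Total metal in feed:
= 1213 * 1.96 / 100 = 23.7748 tonnes
Metal recovered:
= 23.7748 * 93.7 / 100 = 22.2769876 tonnes
Metal lost to tailings:
= 23.7748 - 22.2769876
= 1.4978 tonnes


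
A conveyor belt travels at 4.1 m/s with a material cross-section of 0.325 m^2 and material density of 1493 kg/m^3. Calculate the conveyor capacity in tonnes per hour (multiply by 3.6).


Volumetric flow = speed * area
= 4.1 * 0.325 = 1.3325 m^3/s
Mass flow = volumetric * density
= 1.3325 * 1493 = 1989.4225 kg/s
Convert to t/h: multiply by 3.6
Capacity = 1989.4225 * 3.6
= 7161.921 t/h

7161.921 t/h


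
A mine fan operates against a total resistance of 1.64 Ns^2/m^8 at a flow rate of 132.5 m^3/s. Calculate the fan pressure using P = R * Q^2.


28792.25 Pa

Compute Q^2:
Q^2 = 132.5^2 = 17556.25
Compute pressure:
P = R * Q^2 = 1.64 * 17556.25
= 28792.25 Pa


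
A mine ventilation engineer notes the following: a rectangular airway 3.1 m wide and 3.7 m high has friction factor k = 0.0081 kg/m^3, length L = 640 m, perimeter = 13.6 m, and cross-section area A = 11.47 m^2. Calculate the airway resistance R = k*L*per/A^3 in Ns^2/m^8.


Compute the numerator:
k * L * per = 0.0081 * 640 * 13.6
= 70.5024
Compute the denominator:
A^3 = 11.47^3 = 1509.003523
Resistance:
R = 70.5024 / 1509.003523
= 0.0467 Ns^2/m^8

0.0467 Ns^2/m^8


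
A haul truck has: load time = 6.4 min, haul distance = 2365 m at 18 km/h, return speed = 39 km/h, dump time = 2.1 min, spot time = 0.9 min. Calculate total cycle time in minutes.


Convert haul speed to m/min: 18 * 1000/60 = 300 m/min
Haul time = 2365 / 300 = 7.883333333 min
Convert return speed to m/min: 39 * 1000/60 = 650 m/min
Return time = 2365 / 650 = 3.638461538 min
Total cycle time:
= 6.4 + 7.883333333 + 2.1 + 3.638461538 + 0.9
= 20.9218 min

20.9218 min


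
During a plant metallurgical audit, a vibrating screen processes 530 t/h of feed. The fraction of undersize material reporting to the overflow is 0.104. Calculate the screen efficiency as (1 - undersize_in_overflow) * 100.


89.6%

Screen efficiency = (1 - fraction of undersize in overflow) * 100
= (1 - 0.104) * 100
= 0.896 * 100
= 89.6%


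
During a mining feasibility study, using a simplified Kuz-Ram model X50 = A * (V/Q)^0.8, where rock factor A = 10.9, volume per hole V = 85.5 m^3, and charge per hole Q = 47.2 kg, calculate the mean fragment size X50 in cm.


Compute V/Q:
V/Q = 85.5 / 47.2 = 1.811440678
Raise to the power 0.8:
(V/Q)^0.8 = 1.811440678^0.8 = 1.608493436
Multiply by A:
X50 = 10.9 * 1.608493436
= 17.5326 cm

17.5326 cm


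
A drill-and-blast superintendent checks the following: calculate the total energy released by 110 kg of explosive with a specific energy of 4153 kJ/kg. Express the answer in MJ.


456.83 MJ

Energy = mass * specific_energy / 1000
= 110 * 4153 / 1000
= 456830 / 1000
= 456.83 MJ


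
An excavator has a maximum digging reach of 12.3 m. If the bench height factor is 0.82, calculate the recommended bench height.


10.086 m

Bench height = reach * factor
= 12.3 * 0.82
= 10.086 m


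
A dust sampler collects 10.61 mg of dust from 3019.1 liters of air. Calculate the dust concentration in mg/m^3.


3.5143 mg/m^3

Convert liters to m^3: 1 m^3 = 1000 L
Concentration = mass / volume * 1000
= 10.61 / 3019.1 * 1000
= 0.003514292339 * 1000
= 3.5143 mg/m^3


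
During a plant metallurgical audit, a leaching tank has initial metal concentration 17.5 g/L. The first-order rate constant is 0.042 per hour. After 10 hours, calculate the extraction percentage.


Compute the exponent:
-k * t = -0.042 * 10 = -0.42
Remaining concentration:
C = 17.5 * exp(-0.42)
= 17.5 * 0.6570468198
= 11.49831935 g/L
Extracted = 17.5 - 11.49831935 = 6.001680653 g/L
Extraction % = 6.001680653 / 17.5 * 100
= 34.2953%

34.2953%


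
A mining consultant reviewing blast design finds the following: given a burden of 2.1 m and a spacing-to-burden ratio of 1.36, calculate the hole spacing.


2.856 m

Spacing = burden * ratio
= 2.1 * 1.36
= 2.856 m


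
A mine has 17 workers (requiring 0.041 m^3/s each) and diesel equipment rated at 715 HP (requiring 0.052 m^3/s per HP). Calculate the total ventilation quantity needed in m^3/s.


Airflow for workers:
Q_people = 17 * 0.041 = 0.697 m^3/s
Airflow for diesel equipment:
Q_diesel = 715 * 0.052 = 37.18 m^3/s
Total ventilation:
Q_total = 0.697 + 37.18
= 37.877 m^3/s

37.877 m^3/s


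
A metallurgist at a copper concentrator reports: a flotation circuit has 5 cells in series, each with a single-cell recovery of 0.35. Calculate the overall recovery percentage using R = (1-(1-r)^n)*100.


88.3971%

Complement of single-cell recovery:
1 - r = 1 - 0.35 = 0.65
Raise to power n:
(1 - r)^5 = 0.65^5 = 0.1160290625
Overall recovery:
R = (1 - 0.1160290625) * 100
= 88.3971%


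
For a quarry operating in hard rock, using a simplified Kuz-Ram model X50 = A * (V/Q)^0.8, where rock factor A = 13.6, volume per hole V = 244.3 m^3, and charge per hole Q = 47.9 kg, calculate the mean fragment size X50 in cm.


50.0737 cm

Compute V/Q:
V/Q = 244.3 / 47.9 = 5.100208768
Raise to the power 0.8:
(V/Q)^0.8 = 5.100208768^0.8 = 3.681886214
Multiply by A:
X50 = 13.6 * 3.681886214
= 50.0737 cm


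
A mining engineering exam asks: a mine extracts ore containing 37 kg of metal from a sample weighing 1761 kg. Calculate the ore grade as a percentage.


2.1011%

Ore grade = (metal mass / ore mass) * 100
= (37 / 1761) * 100
= 0.02101078932 * 100
= 2.1011%


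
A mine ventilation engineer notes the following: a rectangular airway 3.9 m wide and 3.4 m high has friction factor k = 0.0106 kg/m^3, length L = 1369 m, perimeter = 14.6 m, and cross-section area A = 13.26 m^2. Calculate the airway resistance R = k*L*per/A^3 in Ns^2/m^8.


Compute the numerator:
k * L * per = 0.0106 * 1369 * 14.6
= 211.86644
Compute the denominator:
A^3 = 13.26^3 = 2331.473976
Resistance:
R = 211.86644 / 2331.473976
= 0.0909 Ns^2/m^8

0.0909 Ns^2/m^8


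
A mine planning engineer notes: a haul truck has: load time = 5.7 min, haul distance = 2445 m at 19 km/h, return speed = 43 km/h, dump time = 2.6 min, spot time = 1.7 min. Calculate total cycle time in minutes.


Convert haul speed to m/min: 19 * 1000/60 = 316.6666667 m/min
Haul time = 2445 / 316.6666667 = 7.721052632 min
Convert return speed to m/min: 43 * 1000/60 = 716.6666667 m/min
Return time = 2445 / 716.6666667 = 3.411627907 min
Total cycle time:
= 5.7 + 7.721052632 + 2.6 + 3.411627907 + 1.7
= 21.1327 min

21.1327 min


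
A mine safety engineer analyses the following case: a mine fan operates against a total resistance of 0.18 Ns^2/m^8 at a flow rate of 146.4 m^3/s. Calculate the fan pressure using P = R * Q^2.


Compute Q^2:
Q^2 = 146.4^2 = 21432.96
Compute pressure:
P = R * Q^2 = 0.18 * 21432.96
= 3857.9328 Pa

3857.9328 Pa


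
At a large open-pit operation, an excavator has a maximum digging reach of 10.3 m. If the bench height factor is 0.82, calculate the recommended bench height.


8.446 m

Bench height = reach * factor
= 10.3 * 0.82
= 8.446 m


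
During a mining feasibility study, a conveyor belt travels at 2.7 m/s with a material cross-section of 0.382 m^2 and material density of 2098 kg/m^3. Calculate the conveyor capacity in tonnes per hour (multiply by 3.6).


Volumetric flow = speed * area
= 2.7 * 0.382 = 1.0314 m^3/s
Mass flow = volumetric * density
= 1.0314 * 2098 = 2163.8772 kg/s
Convert to t/h: multiply by 3.6
Capacity = 2163.8772 * 3.6
= 7789.9579 t/h

7789.9579 t/h


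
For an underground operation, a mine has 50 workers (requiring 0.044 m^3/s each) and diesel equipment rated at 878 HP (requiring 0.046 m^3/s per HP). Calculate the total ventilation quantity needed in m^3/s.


42.588 m^3/s

Airflow for workers:
Q_people = 50 * 0.044 = 2.2 m^3/s
Airflow for diesel equipment:
Q_diesel = 878 * 0.046 = 40.388 m^3/s
Total ventilation:
Q_total = 2.2 + 40.388
= 42.588 m^3/s


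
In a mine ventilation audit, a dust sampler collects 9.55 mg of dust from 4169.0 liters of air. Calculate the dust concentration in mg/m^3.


2.2907 mg/m^3

Convert liters to m^3: 1 m^3 = 1000 L
Concentration = mass / volume * 1000
= 9.55 / 4169.0 * 1000
= 0.002290717198 * 1000
= 2.2907 mg/m^3


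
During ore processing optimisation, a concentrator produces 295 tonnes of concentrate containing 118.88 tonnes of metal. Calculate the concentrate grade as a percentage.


Grade = (metal in concentrate / concentrate mass) * 100
= (118.88 / 295) * 100
= 0.4029830508 * 100
= 40.2983%

40.2983%


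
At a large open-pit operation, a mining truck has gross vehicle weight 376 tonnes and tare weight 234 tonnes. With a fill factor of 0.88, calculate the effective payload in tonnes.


Maximum payload = gross - tare
= 376 - 234 = 142 tonnes
Effective payload = max payload * fill factor
= 142 * 0.88
= 124.96 tonnes

124.96 tonnes


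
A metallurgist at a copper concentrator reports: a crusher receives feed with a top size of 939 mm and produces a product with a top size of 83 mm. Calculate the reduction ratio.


11.3133

Reduction ratio = feed size / product size
= 939 / 83
= 11.3133


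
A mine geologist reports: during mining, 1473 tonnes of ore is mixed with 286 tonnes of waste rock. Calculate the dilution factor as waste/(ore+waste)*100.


16.2592%

Total material = ore + waste
= 1473 + 286 = 1759 tonnes
Dilution = waste / total * 100
= 286 / 1759 * 100
= 0.162592382 * 100
= 16.2592%


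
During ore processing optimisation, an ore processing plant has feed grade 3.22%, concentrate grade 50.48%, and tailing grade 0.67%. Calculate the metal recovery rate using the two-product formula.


80.2578%

Using the two-product formula:
R = 100 * c * (f - t) / (f * (c - t))
Numerator = 100 * 50.48 * (3.22 - 0.67)
= 100 * 50.48 * 2.55
= 12872.4
Denominator = 3.22 * (50.48 - 0.67)
= 3.22 * 49.81
= 160.3882
R = 12872.4 / 160.3882
= 80.2578%


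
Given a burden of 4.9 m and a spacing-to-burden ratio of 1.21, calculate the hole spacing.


Spacing = burden * ratio
= 4.9 * 1.21
= 5.929 m

5.929 m


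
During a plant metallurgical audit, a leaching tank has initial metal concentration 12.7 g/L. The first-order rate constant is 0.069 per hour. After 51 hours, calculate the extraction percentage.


97.0371%

Compute the exponent:
-k * t = -0.069 * 51 = -3.519
Remaining concentration:
C = 12.7 * exp(-3.519)
= 12.7 * 0.02962904941
= 0.3762889275 g/L
Extracted = 12.7 - 0.3762889275 = 12.32371107 g/L
Extraction % = 12.32371107 / 12.7 * 100
= 97.0371%


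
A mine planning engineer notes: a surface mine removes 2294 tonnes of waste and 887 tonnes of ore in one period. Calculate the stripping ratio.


2.5862

Stripping ratio = waste tonnage / ore tonnage
= 2294 / 887
= 2.5862


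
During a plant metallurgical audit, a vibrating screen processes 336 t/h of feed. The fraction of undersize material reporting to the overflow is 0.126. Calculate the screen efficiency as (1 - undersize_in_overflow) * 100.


87.4%

Screen efficiency = (1 - fraction of undersize in overflow) * 100
= (1 - 0.126) * 100
= 0.874 * 100
= 87.4%


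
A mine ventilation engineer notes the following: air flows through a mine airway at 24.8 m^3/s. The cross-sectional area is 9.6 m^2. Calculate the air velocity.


2.5833 m/s

Velocity = flow rate / cross-sectional area
= 24.8 / 9.6
= 2.5833 m/s


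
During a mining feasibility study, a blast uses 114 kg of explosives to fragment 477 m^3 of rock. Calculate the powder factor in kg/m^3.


Powder factor = explosive mass / rock volume
= 114 / 477
= 0.239 kg/m^3

0.239 kg/m^3


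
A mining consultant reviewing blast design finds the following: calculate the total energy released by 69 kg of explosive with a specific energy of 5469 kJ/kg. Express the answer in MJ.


Energy = mass * specific_energy / 1000
= 69 * 5469 / 1000
= 377361 / 1000
= 377.361 MJ

377.361 MJ
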